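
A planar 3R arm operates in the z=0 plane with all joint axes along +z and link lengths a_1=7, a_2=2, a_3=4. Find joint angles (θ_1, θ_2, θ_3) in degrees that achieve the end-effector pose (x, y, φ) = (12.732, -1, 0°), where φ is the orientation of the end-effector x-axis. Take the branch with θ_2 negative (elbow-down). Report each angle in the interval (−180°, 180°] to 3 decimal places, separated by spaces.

0.001 -30.004 30.003

wrist centre = target − a_3·(cos φ, sin φ) = (8.7320, -1.0000)
cos θ_2 = (77.2478−7²−2²)/(2·7·2) = 0.8660; θ_2 = -30.0036° (elbow-down)
β = atan2(-1.0000,8.7320) = -6.5331°; ψ = atan2(-1.0001,8.7320) = -6.5338°
θ_1 = β − ψ = 0.0007°
θ_3 = φ − θ_1 − θ_2 = 30.0029° (wrapped to (-180°,180°])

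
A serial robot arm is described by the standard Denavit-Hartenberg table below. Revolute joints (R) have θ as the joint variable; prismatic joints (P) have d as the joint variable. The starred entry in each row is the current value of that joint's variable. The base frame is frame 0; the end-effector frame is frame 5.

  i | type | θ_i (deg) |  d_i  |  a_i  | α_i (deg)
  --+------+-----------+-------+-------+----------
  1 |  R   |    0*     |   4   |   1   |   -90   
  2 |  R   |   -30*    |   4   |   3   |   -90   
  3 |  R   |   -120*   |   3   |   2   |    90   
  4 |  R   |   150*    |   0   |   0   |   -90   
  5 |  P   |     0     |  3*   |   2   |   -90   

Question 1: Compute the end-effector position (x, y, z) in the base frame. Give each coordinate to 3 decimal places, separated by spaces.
after link 1: o_1 = (1.0000, 0.0000, 4.0000)
after link 2: o_2 = (3.5981, 4.0000, 5.5000)
after link 3: o_3 = (4.2321, 5.7321, 2.4019)
after link 4: o_4 = (4.2321, 5.7321, 2.4019)
after link 5: o_5 = (4.8325, 2.9330, 4.5939)

4.833 2.933 4.594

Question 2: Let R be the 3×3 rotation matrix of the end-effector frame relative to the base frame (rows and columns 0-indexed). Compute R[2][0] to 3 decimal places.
End-effector x-axis (col 0 of R) = (0.6250,-0.7500,-0.2165)
R[2][0] = -0.2165

-0.217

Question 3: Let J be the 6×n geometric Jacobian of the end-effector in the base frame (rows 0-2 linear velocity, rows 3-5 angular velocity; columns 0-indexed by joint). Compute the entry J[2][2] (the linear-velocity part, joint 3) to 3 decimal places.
axis z_2 = (0.5000,0.0000,-0.8660); lever o_n−o_2 = (1.2345,-1.0670,-0.9061)
cross product → J_v[:, 2] = (-0.9240,-0.6160,-0.5335)
J_ω[:, 2] = z_2
entry J[2][2] = -0.5335

-0.533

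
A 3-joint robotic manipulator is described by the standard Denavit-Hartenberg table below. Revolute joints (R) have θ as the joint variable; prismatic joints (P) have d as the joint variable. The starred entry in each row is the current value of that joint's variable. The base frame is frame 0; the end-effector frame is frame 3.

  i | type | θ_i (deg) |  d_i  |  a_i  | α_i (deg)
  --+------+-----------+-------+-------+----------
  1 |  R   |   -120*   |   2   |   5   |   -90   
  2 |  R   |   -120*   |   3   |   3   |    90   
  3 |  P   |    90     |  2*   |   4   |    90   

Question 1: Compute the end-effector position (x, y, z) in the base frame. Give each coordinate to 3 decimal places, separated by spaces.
5.178 -5.031 3.598

after link 1: o_1 = (-2.5000, -4.3301, 2.0000)
after link 2: o_2 = (0.8481, -4.5311, 4.5981)
after link 3: o_3 = (5.1782, -5.0311, 3.5981)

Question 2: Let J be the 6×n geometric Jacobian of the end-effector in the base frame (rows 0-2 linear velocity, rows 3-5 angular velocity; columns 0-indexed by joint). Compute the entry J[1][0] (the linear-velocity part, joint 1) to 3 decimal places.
5.178

axis z_0 = ẑ; lever o_n−o_0 = (5.1782,-5.0311,3.5981)
cross product → J_v[:, 0] = (5.0311,5.1782,-0.0000)
J_ω[:, 0] = z_0
entry J[1][0] = 5.1782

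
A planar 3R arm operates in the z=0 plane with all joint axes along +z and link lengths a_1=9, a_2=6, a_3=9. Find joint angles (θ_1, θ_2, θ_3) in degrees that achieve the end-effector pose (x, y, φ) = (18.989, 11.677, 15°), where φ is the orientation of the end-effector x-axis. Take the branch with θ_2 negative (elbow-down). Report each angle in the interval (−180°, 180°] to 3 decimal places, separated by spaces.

wrist centre = target − a_3·(cos φ, sin φ) = (10.2957, 9.3476)
cos θ_2 = (193.3789−9²−6²)/(2·9·6) = 0.7072; θ_2 = -44.9914° (elbow-down)
β = atan2(9.3476,10.2957) = 42.2369°; ψ = atan2(-4.2420,13.2433) = -17.7610°
θ_1 = β − ψ = 59.9979°
θ_3 = φ − θ_1 − θ_2 = -0.0064° (wrapped to (-180°,180°])

59.998 -44.991 -0.006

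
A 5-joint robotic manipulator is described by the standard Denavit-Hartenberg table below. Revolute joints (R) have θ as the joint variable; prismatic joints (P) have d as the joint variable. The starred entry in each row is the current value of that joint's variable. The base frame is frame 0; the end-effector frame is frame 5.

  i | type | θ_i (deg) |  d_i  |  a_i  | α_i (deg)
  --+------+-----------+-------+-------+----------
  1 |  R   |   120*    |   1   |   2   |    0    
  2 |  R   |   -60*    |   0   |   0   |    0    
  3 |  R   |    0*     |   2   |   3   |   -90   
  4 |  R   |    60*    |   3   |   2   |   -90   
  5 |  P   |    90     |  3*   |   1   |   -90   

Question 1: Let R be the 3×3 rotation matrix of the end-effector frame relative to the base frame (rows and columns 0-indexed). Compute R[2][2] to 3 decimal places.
0.866

End-effector z-axis (col 2 of R) = (-0.2500,-0.4330,0.8660)
R[2][2] = 0.8660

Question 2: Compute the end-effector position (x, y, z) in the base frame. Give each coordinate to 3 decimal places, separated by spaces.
after link 1: o_1 = (-1.0000, 1.7321, 1.0000)
after link 2: o_2 = (-1.0000, 1.7321, 1.0000)
after link 3: o_3 = (0.5000, 4.3301, 3.0000)
after link 4: o_4 = (-1.5981, 6.6962, 1.2679)
after link 5: o_5 = (-2.0311, 3.9462, -0.2321)

-2.031 3.946 -0.232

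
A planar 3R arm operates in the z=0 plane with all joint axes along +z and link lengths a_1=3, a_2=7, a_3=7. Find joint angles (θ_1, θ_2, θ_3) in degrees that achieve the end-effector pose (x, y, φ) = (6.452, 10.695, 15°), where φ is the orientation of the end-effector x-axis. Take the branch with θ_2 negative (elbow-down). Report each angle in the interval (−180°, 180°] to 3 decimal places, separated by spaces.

wrist centre = target − a_3·(cos φ, sin φ) = (-0.3095, 8.8833)
cos θ_2 = (79.0082−3²−7²)/(2·3·7) = 0.5002; θ_2 = -59.9871° (elbow-down)
β = atan2(8.8833,-0.3095) = 91.9953°; ψ = atan2(-6.0614,6.5014) = -42.9942°
θ_1 = β − ψ = 134.9895°
θ_3 = φ − θ_1 − θ_2 = -60.0024° (wrapped to (-180°,180°])

134.989 -59.987 -60.002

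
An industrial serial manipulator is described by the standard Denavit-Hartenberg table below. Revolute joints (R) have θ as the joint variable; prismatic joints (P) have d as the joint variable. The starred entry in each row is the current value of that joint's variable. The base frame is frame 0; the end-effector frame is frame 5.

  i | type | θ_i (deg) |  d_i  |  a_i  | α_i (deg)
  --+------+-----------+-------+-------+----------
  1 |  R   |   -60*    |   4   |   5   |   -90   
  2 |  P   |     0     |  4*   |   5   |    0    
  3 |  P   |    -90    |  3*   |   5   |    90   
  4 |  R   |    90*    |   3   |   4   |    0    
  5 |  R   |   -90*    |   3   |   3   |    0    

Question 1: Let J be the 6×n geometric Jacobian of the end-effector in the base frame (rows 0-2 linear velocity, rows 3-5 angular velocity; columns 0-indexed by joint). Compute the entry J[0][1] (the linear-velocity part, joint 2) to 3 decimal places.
0.866

prismatic axis z_1 = (0.8660,0.5000,0.0000)
J_v[:, 1] = z_1; J_ω[:, 1] = (0,0,0)
entry J[0][1] = 0.8660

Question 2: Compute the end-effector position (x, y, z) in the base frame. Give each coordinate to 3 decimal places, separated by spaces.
11.526 2.036 12.000

after link 1: o_1 = (2.5000, -4.3301, 4.0000)
after link 2: o_2 = (8.4641, -6.6603, 4.0000)
after link 3: o_3 = (11.0622, -5.1603, 9.0000)
after link 4: o_4 = (13.0263, -0.5622, 9.0000)
after link 5: o_5 = (11.5263, 2.0359, 12.0000)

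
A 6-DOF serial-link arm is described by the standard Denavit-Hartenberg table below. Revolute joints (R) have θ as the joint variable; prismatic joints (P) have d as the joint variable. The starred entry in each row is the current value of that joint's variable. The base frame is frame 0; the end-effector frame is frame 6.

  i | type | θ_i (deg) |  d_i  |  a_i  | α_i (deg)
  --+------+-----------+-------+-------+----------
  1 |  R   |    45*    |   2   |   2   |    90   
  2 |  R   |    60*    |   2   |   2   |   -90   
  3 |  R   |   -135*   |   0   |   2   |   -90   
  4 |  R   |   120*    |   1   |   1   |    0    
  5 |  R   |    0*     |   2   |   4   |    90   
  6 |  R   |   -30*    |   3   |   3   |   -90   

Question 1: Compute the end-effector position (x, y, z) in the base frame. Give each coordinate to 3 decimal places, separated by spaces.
9.808 4.681 0.121

after link 1: o_1 = (1.4142, 1.4142, 2.0000)
after link 2: o_2 = (3.5355, 0.7071, 3.7321)
after link 3: o_3 = (4.0355, -0.7929, 2.5073)
after link 4: o_4 = (5.1909, -0.1376, 2.9929)
after link 5: o_5 = (8.3122, 2.9838, 3.7103)
after link 6: o_6 = (9.8083, 4.6809, 0.1212)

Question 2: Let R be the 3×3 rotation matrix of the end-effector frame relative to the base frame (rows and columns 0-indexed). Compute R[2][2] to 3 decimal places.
End-effector z-axis (col 2 of R) = (0.8522,0.2362,0.4669)
R[2][2] = 0.4669

0.467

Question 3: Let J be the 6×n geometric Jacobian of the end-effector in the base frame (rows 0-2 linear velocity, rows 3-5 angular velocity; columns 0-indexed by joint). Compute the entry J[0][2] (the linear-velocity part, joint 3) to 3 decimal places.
axis z_2 = (-0.6124,-0.6124,0.5000); lever o_n−o_2 = (6.2728,3.9738,-3.6108)
cross product → J_v[:, 2] = (0.2243,0.9252,1.4079)
J_ω[:, 2] = z_2
entry J[0][2] = 0.2243

0.224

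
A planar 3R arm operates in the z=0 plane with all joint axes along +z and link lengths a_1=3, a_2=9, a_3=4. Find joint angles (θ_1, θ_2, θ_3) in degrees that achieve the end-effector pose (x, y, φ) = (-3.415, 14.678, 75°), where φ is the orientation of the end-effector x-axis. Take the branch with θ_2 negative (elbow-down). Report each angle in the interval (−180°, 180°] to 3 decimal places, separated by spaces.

135.017 -30.024 -29.993

wrist centre = target − a_3·(cos φ, sin φ) = (-4.4503, 10.8143)
cos θ_2 = (136.7540−3²−9²)/(2·3·9) = 0.8658; θ_2 = -30.0242° (elbow-down)
β = atan2(10.8143,-4.4503) = 112.3680°; ψ = atan2(-4.5033,10.7923) = -22.6492°
θ_1 = β − ψ = 135.0172°
θ_3 = φ − θ_1 − θ_2 = -29.9931° (wrapped to (-180°,180°])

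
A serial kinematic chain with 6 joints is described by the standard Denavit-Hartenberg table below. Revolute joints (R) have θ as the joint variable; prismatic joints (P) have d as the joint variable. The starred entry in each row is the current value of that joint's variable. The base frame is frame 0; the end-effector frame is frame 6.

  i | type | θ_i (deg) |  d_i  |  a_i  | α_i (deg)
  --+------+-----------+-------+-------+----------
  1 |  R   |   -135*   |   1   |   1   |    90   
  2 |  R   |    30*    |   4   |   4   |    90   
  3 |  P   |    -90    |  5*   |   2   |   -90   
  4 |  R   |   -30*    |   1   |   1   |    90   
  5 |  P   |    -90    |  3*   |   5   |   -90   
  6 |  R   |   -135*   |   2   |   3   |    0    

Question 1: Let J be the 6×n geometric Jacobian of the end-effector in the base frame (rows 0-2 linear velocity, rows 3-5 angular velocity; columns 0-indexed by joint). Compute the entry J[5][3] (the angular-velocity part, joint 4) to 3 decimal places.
0.500

axis z_3 = (-0.6124,-0.6124,0.5000); lever o_n−o_3 = (-0.9215,-0.9744,-6.0794)
cross product → J_v[:, 3] = (4.2100,-4.1836,0.0324)
J_ω[:, 3] = z_3
entry J[5][3] = 0.5000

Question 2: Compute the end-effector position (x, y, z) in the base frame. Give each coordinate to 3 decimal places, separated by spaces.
after link 1: o_1 = (-0.7071, -0.7071, 1.0000)
after link 2: o_2 = (-5.9850, -0.3282, 3.0000)
after link 3: o_3 = (-6.3386, -3.5101, -1.3301)
after link 4: o_4 = (-6.5154, -4.9117, -1.2631)
after link 5: o_5 = (-5.4327, -1.7077, -6.0131)
after link 6: o_6 = (-7.2601, -4.4846, -7.4095)

-7.260 -4.485 -7.409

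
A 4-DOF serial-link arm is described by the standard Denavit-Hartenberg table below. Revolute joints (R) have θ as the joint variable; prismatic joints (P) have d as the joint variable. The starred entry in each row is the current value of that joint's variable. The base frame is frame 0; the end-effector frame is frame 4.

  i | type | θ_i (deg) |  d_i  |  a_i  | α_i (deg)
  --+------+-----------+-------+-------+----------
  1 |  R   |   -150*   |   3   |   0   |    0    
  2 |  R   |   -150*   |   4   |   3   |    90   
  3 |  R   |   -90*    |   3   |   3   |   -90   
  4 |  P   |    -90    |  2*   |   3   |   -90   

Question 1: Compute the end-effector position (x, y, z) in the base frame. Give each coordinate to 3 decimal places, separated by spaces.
after link 1: o_1 = (0.0000, 0.0000, 3.0000)
after link 2: o_2 = (1.5000, 2.5981, 7.0000)
after link 3: o_3 = (4.0981, 1.0981, 4.0000)
after link 4: o_4 = (7.6962, 1.3301, 4.0000)

7.696 1.330 4.000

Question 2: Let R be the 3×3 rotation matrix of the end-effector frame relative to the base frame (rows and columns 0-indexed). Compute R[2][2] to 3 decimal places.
End-effector z-axis (col 2 of R) = (0.0000,0.0000,-1.0000)
R[2][2] = -1.0000

-1.000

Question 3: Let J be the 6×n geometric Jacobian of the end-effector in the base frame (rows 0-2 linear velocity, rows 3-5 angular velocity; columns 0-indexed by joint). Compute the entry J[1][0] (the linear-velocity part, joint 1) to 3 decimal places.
axis z_0 = ẑ; lever o_n−o_0 = (7.6962,1.3301,4.0000)
cross product → J_v[:, 0] = (-1.3301,7.6962,0.0000)
J_ω[:, 0] = z_0
entry J[1][0] = 7.6962

7.696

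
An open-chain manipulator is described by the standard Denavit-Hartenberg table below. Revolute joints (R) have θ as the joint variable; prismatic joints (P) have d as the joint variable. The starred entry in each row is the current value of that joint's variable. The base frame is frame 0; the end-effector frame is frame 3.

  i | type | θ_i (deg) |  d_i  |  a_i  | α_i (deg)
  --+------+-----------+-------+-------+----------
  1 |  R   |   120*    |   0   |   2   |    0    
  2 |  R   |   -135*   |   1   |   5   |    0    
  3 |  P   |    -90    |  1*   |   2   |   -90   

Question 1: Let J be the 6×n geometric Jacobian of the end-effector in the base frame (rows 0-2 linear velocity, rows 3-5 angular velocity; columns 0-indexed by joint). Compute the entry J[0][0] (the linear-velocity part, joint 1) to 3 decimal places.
1.494

axis z_0 = ẑ; lever o_n−o_0 = (3.3120,-1.4939,2.0000)
cross product → J_v[:, 0] = (1.4939,3.3120,-0.0000)
J_ω[:, 0] = z_0
entry J[0][0] = 1.4939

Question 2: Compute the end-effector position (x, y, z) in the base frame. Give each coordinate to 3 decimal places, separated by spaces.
3.312 -1.494 2.000

after link 1: o_1 = (-1.0000, 1.7321, 0.0000)
after link 2: o_2 = (3.8296, 0.4380, 1.0000)
after link 3: o_3 = (3.3120, -1.4939, 2.0000)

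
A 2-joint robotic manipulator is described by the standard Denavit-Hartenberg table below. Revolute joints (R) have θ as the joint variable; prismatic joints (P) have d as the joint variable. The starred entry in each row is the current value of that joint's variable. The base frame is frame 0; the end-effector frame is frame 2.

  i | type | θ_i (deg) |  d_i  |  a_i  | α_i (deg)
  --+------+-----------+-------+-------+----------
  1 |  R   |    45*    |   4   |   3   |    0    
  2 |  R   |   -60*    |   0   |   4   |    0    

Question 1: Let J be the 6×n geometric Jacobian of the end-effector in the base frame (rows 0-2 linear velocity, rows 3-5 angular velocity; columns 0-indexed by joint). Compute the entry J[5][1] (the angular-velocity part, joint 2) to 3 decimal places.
axis z_1 = (0.0000,0.0000,1.0000); lever o_n−o_1 = (3.8637,-1.0353,0.0000)
cross product → J_v[:, 1] = (1.0353,3.8637,-0.0000)
J_ω[:, 1] = z_1
entry J[5][1] = 1.0000

1.000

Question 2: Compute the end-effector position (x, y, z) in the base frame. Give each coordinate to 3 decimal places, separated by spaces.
5.985 1.086 4.000

after link 1: o_1 = (2.1213, 2.1213, 4.0000)
after link 2: o_2 = (5.9850, 1.0860, 4.0000)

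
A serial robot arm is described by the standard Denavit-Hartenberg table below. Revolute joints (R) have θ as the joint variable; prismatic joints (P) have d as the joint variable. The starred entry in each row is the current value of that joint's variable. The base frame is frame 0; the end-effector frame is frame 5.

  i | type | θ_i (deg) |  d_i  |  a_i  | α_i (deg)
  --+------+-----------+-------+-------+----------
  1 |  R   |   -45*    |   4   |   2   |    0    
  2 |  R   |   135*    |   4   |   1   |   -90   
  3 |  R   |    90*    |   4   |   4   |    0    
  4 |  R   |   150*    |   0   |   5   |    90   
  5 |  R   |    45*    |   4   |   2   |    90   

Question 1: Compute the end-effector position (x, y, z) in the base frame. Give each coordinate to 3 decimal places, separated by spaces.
-4.000 -7.085 7.555

after link 1: o_1 = (1.4142, -1.4142, 4.0000)
after link 2: o_2 = (1.4142, -0.4142, 8.0000)
after link 3: o_3 = (-2.5858, -0.4142, 4.0000)
after link 4: o_4 = (-2.5858, -2.9142, 8.3301)
after link 5: o_5 = (-4.0000, -7.0854, 7.5549)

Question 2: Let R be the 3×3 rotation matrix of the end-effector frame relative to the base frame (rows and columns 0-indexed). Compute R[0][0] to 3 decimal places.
End-effector x-axis (col 0 of R) = (-0.7071,-0.3536,0.6124)
R[0][0] = -0.7071

-0.707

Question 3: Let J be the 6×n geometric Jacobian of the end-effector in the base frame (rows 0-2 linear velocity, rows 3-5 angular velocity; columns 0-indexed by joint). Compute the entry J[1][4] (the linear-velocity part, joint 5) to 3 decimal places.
0.707

axis z_4 = (-0.0000,-0.8660,-0.5000); lever o_n−o_4 = (-1.4142,-4.1712,-0.7753)
cross product → J_v[:, 4] = (-1.4142,0.7071,-1.2247)
J_ω[:, 4] = z_4
entry J[1][4] = 0.7071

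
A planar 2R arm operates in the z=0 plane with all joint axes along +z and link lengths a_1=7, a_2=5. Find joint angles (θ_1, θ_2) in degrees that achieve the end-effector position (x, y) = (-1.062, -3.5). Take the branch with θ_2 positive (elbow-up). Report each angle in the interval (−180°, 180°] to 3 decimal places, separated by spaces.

-149.997 150.001

cos θ_2 = (13.3778−7²−5²)/(2·7·5) = -0.8660; θ_2 = 150.0006° (elbow-up)
β = atan2(-3.5000,-1.0620) = -106.8793°; ψ = atan2(2.5000,2.6698) = 43.1178°
θ_1 = β − ψ = -149.9971°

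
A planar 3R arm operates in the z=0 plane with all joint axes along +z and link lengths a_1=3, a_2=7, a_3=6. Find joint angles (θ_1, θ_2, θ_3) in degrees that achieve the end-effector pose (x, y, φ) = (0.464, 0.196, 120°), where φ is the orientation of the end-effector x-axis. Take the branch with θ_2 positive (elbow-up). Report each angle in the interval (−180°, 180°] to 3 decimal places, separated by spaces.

-150.000 119.999 150.002

wrist centre = target − a_3·(cos φ, sin φ) = (3.4640, -5.0002)
cos θ_2 = (37.0008−3²−7²)/(2·3·7) = -0.5000; θ_2 = 119.9987° (elbow-up)
β = atan2(-5.0002,3.4640) = -55.2866°; ψ = atan2(6.0623,-0.4999) = 94.7137°
θ_1 = β − ψ = -150.0003°
θ_3 = φ − θ_1 − θ_2 = 150.0016° (wrapped to (-180°,180°])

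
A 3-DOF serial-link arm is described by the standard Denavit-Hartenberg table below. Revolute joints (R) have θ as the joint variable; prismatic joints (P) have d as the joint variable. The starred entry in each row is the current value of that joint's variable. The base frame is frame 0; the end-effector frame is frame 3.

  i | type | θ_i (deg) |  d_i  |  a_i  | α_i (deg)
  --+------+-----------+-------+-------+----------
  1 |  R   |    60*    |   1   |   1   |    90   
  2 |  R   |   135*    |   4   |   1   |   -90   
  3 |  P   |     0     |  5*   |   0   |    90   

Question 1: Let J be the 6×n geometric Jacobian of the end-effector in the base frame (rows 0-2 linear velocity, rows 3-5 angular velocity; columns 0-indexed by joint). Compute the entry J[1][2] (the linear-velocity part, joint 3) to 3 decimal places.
-0.612

prismatic axis z_2 = (-0.3536,-0.6124,-0.7071)
J_v[:, 2] = z_2; J_ω[:, 2] = (0,0,0)
entry J[1][2] = -0.6124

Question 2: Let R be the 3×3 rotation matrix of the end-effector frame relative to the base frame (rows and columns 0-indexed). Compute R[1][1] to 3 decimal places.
End-effector y-axis (col 1 of R) = (-0.3536,-0.6124,-0.7071)
R[1][1] = -0.6124

-0.612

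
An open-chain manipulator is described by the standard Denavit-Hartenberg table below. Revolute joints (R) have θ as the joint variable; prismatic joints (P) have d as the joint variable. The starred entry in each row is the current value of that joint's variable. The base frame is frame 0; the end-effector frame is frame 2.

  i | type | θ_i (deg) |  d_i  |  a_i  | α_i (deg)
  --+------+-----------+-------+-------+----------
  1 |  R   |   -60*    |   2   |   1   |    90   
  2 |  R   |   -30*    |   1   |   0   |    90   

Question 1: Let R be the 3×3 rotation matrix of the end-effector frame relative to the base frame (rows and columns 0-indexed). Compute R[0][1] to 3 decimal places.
-0.866

End-effector y-axis (col 1 of R) = (-0.8660,-0.5000,0.0000)
R[0][1] = -0.8660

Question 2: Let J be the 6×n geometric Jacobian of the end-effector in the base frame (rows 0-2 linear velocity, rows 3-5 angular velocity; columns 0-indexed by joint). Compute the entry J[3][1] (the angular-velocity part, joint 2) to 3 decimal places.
axis z_1 = (-0.8660,-0.5000,0.0000); lever o_n−o_1 = (-0.8660,-0.5000,0.0000)
cross product → J_v[:, 1] = (0.0000,-0.0000,0.0000)
J_ω[:, 1] = z_1
entry J[3][1] = -0.8660

-0.866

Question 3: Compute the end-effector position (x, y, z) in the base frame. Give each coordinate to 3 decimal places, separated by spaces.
-0.366 -1.366 2.000

after link 1: o_1 = (0.5000, -0.8660, 2.0000)
after link 2: o_2 = (-0.3660, -1.3660, 2.0000)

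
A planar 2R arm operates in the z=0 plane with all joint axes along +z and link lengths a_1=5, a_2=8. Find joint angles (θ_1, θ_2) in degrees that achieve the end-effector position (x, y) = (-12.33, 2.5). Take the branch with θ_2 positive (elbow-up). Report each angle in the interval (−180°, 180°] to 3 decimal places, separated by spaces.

149.997 30.004

cos θ_2 = (158.2789−5²−8²)/(2·5·8) = 0.8660; θ_2 = 30.0045° (elbow-up)
β = atan2(2.5000,-12.3300) = 168.5382°; ψ = atan2(4.0005,11.9279) = 18.5411°
θ_1 = β − ψ = 149.9971°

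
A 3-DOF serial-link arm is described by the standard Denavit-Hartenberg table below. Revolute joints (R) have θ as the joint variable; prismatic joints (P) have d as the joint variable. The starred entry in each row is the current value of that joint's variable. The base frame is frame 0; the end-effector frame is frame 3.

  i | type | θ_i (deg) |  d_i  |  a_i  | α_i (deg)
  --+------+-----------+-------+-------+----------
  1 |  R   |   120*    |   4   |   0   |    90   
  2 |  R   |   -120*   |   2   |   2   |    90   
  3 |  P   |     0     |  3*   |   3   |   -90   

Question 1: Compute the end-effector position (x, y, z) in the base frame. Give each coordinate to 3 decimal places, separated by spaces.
4.281 -3.415 1.170

after link 1: o_1 = (0.0000, 0.0000, 4.0000)
after link 2: o_2 = (2.2321, 0.1340, 2.2679)
after link 3: o_3 = (4.2811, -3.4151, 1.1699)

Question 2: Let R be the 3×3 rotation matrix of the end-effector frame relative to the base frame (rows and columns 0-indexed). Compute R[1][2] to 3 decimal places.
End-effector z-axis (col 2 of R) = (0.8660,0.5000,0.0000)
R[1][2] = 0.5000

0.500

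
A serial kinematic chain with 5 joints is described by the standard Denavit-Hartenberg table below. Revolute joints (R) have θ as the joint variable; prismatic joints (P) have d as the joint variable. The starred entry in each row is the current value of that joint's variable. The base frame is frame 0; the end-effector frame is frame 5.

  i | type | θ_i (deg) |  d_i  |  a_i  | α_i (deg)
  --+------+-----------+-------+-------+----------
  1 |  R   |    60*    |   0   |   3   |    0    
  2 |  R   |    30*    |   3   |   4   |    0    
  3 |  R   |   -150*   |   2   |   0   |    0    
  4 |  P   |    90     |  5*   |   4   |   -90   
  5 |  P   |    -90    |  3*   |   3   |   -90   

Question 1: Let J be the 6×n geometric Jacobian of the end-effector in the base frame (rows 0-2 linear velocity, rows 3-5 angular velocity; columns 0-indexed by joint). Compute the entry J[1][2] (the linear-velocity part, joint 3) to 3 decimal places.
1.964

axis z_2 = (0.0000,0.0000,1.0000); lever o_n−o_2 = (1.9641,4.5981,10.0000)
cross product → J_v[:, 2] = (-4.5981,1.9641,0.0000)
J_ω[:, 2] = z_2
entry J[1][2] = 1.9641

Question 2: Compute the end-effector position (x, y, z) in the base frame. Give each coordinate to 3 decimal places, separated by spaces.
after link 1: o_1 = (1.5000, 2.5981, 0.0000)
after link 2: o_2 = (1.5000, 6.5981, 3.0000)
after link 3: o_3 = (1.5000, 6.5981, 5.0000)
after link 4: o_4 = (4.9641, 8.5981, 10.0000)
after link 5: o_5 = (3.4641, 11.1962, 13.0000)

3.464 11.196 13.000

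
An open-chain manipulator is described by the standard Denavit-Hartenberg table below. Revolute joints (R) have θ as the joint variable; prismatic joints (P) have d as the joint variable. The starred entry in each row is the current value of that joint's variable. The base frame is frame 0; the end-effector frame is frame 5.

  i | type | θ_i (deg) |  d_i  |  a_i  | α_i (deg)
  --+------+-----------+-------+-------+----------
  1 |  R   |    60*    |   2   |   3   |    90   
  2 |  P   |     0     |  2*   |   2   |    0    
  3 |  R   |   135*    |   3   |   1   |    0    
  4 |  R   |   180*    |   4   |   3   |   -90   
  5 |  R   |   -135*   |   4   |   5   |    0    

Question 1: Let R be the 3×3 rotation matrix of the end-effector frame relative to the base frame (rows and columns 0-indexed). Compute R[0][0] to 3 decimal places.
End-effector x-axis (col 0 of R) = (0.3624,-0.7866,0.5000)
R[0][0] = 0.3624

0.362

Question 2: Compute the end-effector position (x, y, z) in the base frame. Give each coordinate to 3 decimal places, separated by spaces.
14.227 -0.428 5.914

after link 1: o_1 = (1.5000, 2.5981, 2.0000)
after link 2: o_2 = (4.2321, 3.3301, 2.0000)
after link 3: o_3 = (6.4766, 1.2178, 2.7071)
after link 4: o_4 = (11.0013, 1.0549, 0.5858)
after link 5: o_5 = (14.2274, -0.4285, 5.9142)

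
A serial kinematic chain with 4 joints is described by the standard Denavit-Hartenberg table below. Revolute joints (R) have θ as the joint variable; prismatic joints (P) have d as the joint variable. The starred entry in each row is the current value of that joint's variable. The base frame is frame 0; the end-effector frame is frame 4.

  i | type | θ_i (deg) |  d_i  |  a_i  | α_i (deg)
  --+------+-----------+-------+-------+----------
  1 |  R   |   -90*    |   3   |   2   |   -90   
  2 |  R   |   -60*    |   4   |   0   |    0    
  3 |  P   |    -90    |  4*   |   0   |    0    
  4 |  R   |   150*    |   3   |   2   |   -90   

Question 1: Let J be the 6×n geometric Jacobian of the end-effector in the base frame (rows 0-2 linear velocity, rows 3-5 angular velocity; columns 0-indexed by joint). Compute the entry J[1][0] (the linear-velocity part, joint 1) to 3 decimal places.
axis z_0 = ẑ; lever o_n−o_0 = (11.0000,-4.0000,3.0000)
cross product → J_v[:, 0] = (4.0000,11.0000,-0.0000)
J_ω[:, 0] = z_0
entry J[1][0] = 11.0000

11.000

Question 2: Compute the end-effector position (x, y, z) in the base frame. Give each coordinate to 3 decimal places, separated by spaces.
11.000 -4.000 3.000

after link 1: o_1 = (0.0000, -2.0000, 3.0000)
after link 2: o_2 = (4.0000, -2.0000, 3.0000)
after link 3: o_3 = (8.0000, -2.0000, 3.0000)
after link 4: o_4 = (11.0000, -4.0000, 3.0000)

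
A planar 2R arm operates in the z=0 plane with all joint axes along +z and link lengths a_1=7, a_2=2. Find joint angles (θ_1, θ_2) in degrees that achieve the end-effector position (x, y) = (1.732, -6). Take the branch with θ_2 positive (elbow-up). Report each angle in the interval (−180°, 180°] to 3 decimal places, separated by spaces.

cos θ_2 = (38.9998−7²−2²)/(2·7·2) = -0.5000; θ_2 = 120.0004° (elbow-up)
β = atan2(-6.0000,1.7320) = -73.8983°; ψ = atan2(1.7320,6.0000) = 16.1021°
θ_1 = β − ψ = -90.0004°

-90.000 120.000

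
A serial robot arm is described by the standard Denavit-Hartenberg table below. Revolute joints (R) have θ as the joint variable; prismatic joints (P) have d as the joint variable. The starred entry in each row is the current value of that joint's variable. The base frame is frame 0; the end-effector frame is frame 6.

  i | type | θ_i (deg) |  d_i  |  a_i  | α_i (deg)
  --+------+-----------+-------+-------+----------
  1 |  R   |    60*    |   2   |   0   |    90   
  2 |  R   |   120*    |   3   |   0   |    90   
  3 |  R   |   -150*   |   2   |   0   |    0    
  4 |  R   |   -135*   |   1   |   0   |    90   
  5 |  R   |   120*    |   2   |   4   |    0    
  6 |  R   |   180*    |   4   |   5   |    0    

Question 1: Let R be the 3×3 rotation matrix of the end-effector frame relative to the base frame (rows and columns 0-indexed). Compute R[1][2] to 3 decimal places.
-0.289

End-effector z-axis (col 2 of R) = (-0.4656,-0.2888,0.8365)
R[1][2] = -0.2888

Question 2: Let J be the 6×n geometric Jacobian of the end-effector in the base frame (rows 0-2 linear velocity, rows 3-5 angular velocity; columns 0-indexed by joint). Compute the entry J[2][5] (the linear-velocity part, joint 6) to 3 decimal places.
axis z_5 = (-0.4656,-0.2888,0.8365); lever o_n−o_5 = (-1.8080,-5.8906,1.7414)
cross product → J_v[:, 5] = (4.4246,-0.7016,2.2206)
J_ω[:, 5] = z_5
entry J[2][5] = 2.2206

2.221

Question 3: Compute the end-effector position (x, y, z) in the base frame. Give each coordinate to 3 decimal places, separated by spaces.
after link 1: o_1 = (0.0000, 0.0000, 2.0000)
after link 2: o_2 = (2.5981, -1.5000, 2.0000)
after link 3: o_3 = (3.4641, -0.0000, 3.0000)
after link 4: o_4 = (3.8971, 0.7500, 3.5000)
after link 5: o_5 = (2.9222, 3.9604, 6.4568)
after link 6: o_6 = (1.1143, -1.9301, 8.1982)

1.114 -1.930 8.198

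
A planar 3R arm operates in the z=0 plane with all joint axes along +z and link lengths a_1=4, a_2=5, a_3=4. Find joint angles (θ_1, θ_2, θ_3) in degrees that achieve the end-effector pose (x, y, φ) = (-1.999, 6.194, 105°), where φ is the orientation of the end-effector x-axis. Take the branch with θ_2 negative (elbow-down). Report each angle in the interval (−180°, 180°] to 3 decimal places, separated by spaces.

-150.010 -150.000 45.009

wrist centre = target − a_3·(cos φ, sin φ) = (-0.9637, 2.3303)
cos θ_2 = (6.3590−4²−5²)/(2·4·5) = -0.8660; θ_2 = -149.9998° (elbow-down)
β = atan2(2.3303,-0.9637) = 112.4682°; ψ = atan2(-2.5000,-0.3301) = -97.5222°
θ_1 = β − ψ = 209.9904°
θ_3 = φ − θ_1 − θ_2 = 45.0094° (wrapped to (-180°,180°])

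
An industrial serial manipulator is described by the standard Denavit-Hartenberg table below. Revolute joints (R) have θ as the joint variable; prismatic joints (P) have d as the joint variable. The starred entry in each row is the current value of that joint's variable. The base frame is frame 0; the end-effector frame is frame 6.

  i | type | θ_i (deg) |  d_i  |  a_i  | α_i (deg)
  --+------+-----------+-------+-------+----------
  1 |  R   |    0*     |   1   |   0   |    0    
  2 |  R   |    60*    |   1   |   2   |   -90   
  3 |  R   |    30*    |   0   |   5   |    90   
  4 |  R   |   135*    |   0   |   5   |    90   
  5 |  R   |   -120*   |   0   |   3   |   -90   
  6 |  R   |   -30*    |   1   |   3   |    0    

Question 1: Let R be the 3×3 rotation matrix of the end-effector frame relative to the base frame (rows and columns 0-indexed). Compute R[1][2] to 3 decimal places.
-0.370

End-effector z-axis (col 2 of R) = (-0.9205,-0.3696,-0.1268)
R[1][2] = -0.3696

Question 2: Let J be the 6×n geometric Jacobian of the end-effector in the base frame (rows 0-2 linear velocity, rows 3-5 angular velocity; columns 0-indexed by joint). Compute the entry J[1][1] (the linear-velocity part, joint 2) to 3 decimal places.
-1.448

axis z_1 = (0.0000,0.0000,1.0000); lever o_n−o_1 = (-1.4484,3.9499,-5.5776)
cross product → J_v[:, 1] = (-3.9499,-1.4484,0.0000)
J_ω[:, 1] = z_1
entry J[1][1] = -1.4484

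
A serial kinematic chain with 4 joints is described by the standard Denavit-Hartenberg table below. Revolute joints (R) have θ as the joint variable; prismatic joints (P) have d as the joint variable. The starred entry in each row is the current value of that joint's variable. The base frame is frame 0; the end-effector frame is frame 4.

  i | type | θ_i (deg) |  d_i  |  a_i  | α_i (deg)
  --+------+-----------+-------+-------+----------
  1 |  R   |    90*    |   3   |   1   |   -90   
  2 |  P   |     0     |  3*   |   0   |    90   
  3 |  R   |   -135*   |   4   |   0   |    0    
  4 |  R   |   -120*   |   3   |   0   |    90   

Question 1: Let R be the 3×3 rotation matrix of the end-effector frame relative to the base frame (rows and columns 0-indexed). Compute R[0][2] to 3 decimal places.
End-effector z-axis (col 2 of R) = (-0.2588,0.9659,0.0000)
R[0][2] = -0.2588

-0.259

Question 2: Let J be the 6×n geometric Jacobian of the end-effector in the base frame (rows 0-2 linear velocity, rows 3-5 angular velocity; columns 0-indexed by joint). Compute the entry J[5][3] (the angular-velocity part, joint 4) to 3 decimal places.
1.000

axis z_3 = (0.0000,0.0000,1.0000); lever o_n−o_3 = (0.0000,0.0000,3.0000)
cross product → J_v[:, 3] = (0.0000,0.0000,0.0000)
J_ω[:, 3] = z_3
entry J[5][3] = 1.0000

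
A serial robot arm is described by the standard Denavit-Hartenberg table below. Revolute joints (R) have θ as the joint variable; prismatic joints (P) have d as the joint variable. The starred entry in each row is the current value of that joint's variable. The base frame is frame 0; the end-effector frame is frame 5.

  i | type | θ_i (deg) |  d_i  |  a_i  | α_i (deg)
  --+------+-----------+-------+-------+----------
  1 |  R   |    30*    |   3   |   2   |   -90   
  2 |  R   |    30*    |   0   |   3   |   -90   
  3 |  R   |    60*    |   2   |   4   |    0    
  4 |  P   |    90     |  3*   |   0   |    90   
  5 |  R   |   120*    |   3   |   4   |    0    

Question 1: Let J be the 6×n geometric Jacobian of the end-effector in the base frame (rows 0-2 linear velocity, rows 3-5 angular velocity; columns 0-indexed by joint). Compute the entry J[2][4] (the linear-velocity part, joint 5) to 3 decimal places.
axis z_4 = (0.8080,-0.5335,-0.2500); lever o_n−o_4 = (1.7231,-0.8505,-4.6160)
cross product → J_v[:, 4] = (2.2500,3.2990,0.2321)
J_ω[:, 4] = z_4
entry J[2][4] = 0.2321

0.232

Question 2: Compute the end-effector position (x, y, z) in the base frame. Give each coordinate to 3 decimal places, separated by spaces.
after link 1: o_1 = (1.7321, 1.0000, 3.0000)
after link 2: o_2 = (3.9821, 2.2990, 1.5000)
after link 3: o_3 = (6.3481, -0.3349, -1.2321)
after link 4: o_4 = (5.0490, -1.0849, -3.8301)
after link 5: o_5 = (6.7721, -1.9354, -8.4462)

6.772 -1.935 -8.446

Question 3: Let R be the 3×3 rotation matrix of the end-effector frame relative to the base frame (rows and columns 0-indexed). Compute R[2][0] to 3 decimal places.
-0.967

End-effector x-axis (col 0 of R) = (-0.1752,0.1875,-0.9665)
R[2][0] = -0.9665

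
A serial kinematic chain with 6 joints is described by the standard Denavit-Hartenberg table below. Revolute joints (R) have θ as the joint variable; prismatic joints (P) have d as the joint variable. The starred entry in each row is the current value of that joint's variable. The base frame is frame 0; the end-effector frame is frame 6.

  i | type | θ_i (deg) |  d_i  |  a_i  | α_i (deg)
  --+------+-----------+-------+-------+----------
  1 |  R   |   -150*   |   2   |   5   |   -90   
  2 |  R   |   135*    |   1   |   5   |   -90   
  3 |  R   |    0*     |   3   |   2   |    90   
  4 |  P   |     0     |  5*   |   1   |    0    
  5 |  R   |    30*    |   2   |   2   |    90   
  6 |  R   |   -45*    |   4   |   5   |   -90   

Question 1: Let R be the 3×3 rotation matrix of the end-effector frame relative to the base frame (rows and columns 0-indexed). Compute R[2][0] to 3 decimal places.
-0.183

End-effector x-axis (col 0 of R) = (0.2380,0.9539,-0.1830)
R[2][0] = -0.1830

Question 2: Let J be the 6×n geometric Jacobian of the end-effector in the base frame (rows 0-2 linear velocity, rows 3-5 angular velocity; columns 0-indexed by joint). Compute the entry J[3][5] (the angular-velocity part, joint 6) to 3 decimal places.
-0.224

axis z_5 = (-0.2241,-0.1294,-0.9659); lever o_n−o_5 = (0.2932,4.2518,-4.7788)
cross product → J_v[:, 5] = (4.7253,-1.3543,-0.9151)
J_ω[:, 5] = z_5
entry J[3][5] = -0.2241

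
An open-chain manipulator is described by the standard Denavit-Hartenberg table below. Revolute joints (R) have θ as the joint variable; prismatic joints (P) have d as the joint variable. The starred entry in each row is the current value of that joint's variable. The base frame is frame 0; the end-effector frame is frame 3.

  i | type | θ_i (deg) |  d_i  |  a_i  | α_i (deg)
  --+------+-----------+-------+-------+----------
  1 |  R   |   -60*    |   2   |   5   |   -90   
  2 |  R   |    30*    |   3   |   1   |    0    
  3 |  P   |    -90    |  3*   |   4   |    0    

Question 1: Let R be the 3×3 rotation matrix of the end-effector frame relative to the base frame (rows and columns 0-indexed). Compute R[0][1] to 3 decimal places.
End-effector y-axis (col 1 of R) = (0.4330,-0.7500,-0.5000)
R[0][1] = 0.4330

0.433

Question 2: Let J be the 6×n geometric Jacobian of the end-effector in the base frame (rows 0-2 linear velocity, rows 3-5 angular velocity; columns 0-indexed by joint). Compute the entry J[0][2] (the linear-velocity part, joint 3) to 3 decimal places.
prismatic axis z_2 = (0.8660,0.5000,0.0000)
J_v[:, 2] = z_2; J_ω[:, 2] = (0,0,0)
entry J[0][2] = 0.8660

0.866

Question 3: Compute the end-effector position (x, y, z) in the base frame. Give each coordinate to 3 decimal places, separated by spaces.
9.129 -3.812 4.964

after link 1: o_1 = (2.5000, -4.3301, 2.0000)
after link 2: o_2 = (5.5311, -3.5801, 1.5000)
after link 3: o_3 = (9.1292, -3.8122, 4.9641)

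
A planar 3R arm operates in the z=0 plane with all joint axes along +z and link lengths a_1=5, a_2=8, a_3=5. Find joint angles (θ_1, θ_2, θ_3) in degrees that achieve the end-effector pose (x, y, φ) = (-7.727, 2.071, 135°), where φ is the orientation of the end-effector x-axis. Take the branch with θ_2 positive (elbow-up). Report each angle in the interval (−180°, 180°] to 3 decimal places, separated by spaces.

83.513 150.007 -98.520

wrist centre = target − a_3·(cos φ, sin φ) = (-4.1915, -1.4645)
cos θ_2 = (19.7132−5²−8²)/(2·5·8) = -0.8661; θ_2 = 150.0068° (elbow-up)
β = atan2(-1.4645,-4.1915) = -160.7402°; ψ = atan2(3.9992,-1.9287) = 115.7465°
θ_1 = β − ψ = -276.4866°
θ_3 = φ − θ_1 − θ_2 = -98.5201° (wrapped to (-180°,180°])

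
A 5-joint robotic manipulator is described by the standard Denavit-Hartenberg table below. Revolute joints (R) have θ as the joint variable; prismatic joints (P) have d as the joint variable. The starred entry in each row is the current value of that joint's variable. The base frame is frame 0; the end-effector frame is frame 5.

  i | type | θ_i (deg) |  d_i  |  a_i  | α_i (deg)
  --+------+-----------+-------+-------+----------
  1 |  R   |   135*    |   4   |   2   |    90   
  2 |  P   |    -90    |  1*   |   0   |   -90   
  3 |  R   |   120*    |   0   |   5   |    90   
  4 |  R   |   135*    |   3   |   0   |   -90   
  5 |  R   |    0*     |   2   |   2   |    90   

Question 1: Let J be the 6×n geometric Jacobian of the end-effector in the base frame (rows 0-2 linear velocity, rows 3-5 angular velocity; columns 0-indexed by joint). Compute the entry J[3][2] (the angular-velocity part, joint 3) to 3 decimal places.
axis z_2 = (-0.7071,0.7071,0.0000); lever o_n−o_2 = (-2.3905,-2.3905,-1.5123)
cross product → J_v[:, 2] = (-1.0694,-1.0694,3.3806)
J_ω[:, 2] = z_2
entry J[3][2] = -0.7071

-0.707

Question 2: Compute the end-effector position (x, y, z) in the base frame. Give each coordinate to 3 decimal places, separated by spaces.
-3.098 -0.269 2.488

after link 1: o_1 = (-1.4142, 1.4142, 4.0000)
after link 2: o_2 = (-0.7071, 2.1213, 4.0000)
after link 3: o_3 = (-3.7690, -0.9405, 6.5000)
after link 4: o_4 = (-4.8296, -2.0012, 3.9019)
after link 5: o_5 = (-3.0976, -0.2692, 2.4877)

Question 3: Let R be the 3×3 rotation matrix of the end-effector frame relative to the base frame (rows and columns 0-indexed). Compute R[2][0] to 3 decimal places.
-0.354

End-effector x-axis (col 0 of R) = (-0.0670,0.9330,-0.3536)
R[2][0] = -0.3536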